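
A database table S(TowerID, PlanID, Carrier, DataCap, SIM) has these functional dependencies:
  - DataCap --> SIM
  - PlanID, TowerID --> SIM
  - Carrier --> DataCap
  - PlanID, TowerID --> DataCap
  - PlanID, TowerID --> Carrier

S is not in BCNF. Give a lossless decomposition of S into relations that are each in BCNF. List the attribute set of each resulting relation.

Candidate key of the original relation: {PlanID, TowerID}.
In {Carrier, DataCap, PlanID, SIM, TowerID}, {DataCap} is not a superkey ({DataCap}⁺ restricted to this set is {DataCap, SIM}), so split on DataCap --> SIM into {DataCap, SIM} and {Carrier, DataCap, PlanID, TowerID}.
{DataCap, SIM} is in BCNF.
In {Carrier, DataCap, PlanID, TowerID}, {Carrier} is not a superkey ({Carrier}⁺ restricted to this set is {Carrier, DataCap}), so split on Carrier --> DataCap into {Carrier, DataCap} and {Carrier, PlanID, TowerID}.
{Carrier, DataCap} is in BCNF.
{Carrier, PlanID, TowerID} is in BCNF.

{Carrier, DataCap}; {Carrier, PlanID, TowerID}; {DataCap, SIM}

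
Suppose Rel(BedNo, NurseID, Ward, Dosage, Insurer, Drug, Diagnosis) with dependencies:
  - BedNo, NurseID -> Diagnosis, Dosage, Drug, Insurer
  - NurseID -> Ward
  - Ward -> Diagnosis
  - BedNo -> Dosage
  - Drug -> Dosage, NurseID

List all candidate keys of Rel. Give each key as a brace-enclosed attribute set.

No FD produces {BedNo}, so it must be in every candidate key.
{BedNo, Drug} is a candidate key since {BedNo, Drug}⁺ = {BedNo, Diagnosis, Dosage, Drug, Insurer, NurseID, Ward} covers every attribute.
{BedNo, NurseID} is a candidate key since {BedNo, NurseID}⁺ = {BedNo, Diagnosis, Dosage, Drug, Insurer, NurseID, Ward} covers every attribute.
These are minimal and exhaustive — every other superkey contains one of them.

{BedNo, Drug}, {BedNo, NurseID}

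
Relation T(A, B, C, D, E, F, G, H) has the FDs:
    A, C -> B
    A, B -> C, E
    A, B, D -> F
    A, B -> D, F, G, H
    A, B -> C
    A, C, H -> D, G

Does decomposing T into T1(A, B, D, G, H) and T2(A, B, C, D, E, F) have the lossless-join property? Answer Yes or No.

Yes

The shared attributes are {A, B, D} and {A, B, D}⁺ = {A, B, C, D, E, F, G, H}.
Since T1 ⊆ {A, B, C, D, E, F, G, H}, the intersection is a superkey of T1; the decomposition is lossless.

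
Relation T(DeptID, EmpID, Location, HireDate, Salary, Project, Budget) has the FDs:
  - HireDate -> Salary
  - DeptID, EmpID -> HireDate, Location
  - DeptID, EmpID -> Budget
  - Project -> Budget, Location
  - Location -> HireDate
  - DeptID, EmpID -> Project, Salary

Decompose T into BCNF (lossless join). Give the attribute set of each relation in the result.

{Budget, Location, Project}; {DeptID, EmpID, Project}; {HireDate, Location}; {HireDate, Salary}

Candidate key of the original relation: {DeptID, EmpID}.
Within {Budget, DeptID, EmpID, HireDate, Location, Project, Salary}: {HireDate}⁺ ∩ {Budget, DeptID, EmpID, HireDate, Location, Project, Salary} = {HireDate, Salary}, not the whole set, so HireDate -> Salary violates BCNF; decompose into {HireDate, Salary} and {Budget, DeptID, EmpID, HireDate, Location, Project}.
{HireDate, Salary} is in BCNF.
Within {Budget, DeptID, EmpID, HireDate, Location, Project}: {Project}⁺ ∩ {Budget, DeptID, EmpID, HireDate, Location, Project} = {Budget, HireDate, Location, Project}, not the whole set, so Project -> Budget, HireDate, Location violates BCNF; decompose into {Budget, HireDate, Location, Project} and {DeptID, EmpID, Project}.
Within {Budget, HireDate, Location, Project}: {Location}⁺ ∩ {Budget, HireDate, Location, Project} = {HireDate, Location}, not the whole set, so Location -> HireDate violates BCNF; decompose into {HireDate, Location} and {Budget, Location, Project}.
{HireDate, Location} is in BCNF.
{Budget, Location, Project} is in BCNF.
{DeptID, EmpID, Project} is in BCNF.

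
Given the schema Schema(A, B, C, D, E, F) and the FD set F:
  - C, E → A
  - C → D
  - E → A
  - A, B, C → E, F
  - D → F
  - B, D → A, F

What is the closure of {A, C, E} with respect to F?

{A, C, D, E, F}

Start with {A, C, E}.
C → D applies; add {D} → now {A, C, D, E}.
D → F applies; add {F} → now {A, C, D, E, F}.
No further FD applies.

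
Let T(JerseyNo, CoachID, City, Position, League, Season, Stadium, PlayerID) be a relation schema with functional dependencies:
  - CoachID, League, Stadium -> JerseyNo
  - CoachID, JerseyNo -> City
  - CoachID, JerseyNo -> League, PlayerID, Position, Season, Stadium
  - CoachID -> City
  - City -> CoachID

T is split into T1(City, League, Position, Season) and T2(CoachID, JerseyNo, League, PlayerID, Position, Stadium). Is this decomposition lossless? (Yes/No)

No

T1 ∩ T2 = {League, Position}; its closure under F is {League, Position}.
The closure covers neither T1 nor T2 entirely; the join is not lossless.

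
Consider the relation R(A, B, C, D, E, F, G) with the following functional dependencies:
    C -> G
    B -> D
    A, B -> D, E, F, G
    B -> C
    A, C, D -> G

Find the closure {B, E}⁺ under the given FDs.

{B, C, D, E, G}

Start with {B, E}.
B -> D applies; add {D} → now {B, D, E}.
B -> C applies; add {C} → now {B, C, D, E}.
C -> G applies; add {G} → now {B, C, D, E, G}.
No further FD applies.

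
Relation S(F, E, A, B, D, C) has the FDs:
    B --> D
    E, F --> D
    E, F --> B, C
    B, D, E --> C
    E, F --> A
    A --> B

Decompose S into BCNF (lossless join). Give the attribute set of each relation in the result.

Candidate key of the original relation: {E, F}.
Within {A, B, C, D, E, F}: {B}⁺ ∩ {A, B, C, D, E, F} = {B, D}, not the whole set, so B --> D violates BCNF; decompose into {B, D} and {A, B, C, E, F}.
{B, D} is in BCNF.
Within {A, B, C, E, F}: {A}⁺ ∩ {A, B, C, E, F} = {A, B}, not the whole set, so A --> B violates BCNF; decompose into {A, B} and {A, C, E, F}.
{A, B} is in BCNF.
Within {A, C, E, F}: {A, E}⁺ ∩ {A, C, E, F} = {A, C, E}, not the whole set, so A, E --> C violates BCNF; decompose into {A, C, E} and {A, E, F}.
{A, C, E} is in BCNF.
{A, E, F} is in BCNF.

{A, B}; {A, C, E}; {A, E, F}; {B, D}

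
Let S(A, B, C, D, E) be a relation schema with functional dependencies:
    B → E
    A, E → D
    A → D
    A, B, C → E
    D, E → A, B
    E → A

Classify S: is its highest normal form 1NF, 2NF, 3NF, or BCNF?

Candidate keys: {B, C}, {C, E}. Prime attributes: {B, C, E}.
For B → E we have {B}⁺ = {A, B, D, E}; {B} is not a superkey, so BCNF fails.
A, E → D determines the non-prime attribute {D} from a non-superkey — 3NF is violated.
The proper key subset {B} of {B, C} determines non-prime {A, D}, so the relation is not even in 2NF.

1NF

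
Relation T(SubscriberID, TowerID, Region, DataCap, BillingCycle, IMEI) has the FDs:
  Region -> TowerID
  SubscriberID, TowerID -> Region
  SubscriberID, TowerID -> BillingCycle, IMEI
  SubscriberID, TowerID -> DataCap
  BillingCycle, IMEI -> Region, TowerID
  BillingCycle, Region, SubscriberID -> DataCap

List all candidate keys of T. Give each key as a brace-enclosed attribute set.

No FD produces {SubscriberID}, so it must be in every candidate key.
Closure of {Region, SubscriberID} is {BillingCycle, DataCap, IMEI, Region, SubscriberID, TowerID}, the whole schema; {Region, SubscriberID} is a candidate key.
Closure of {SubscriberID, TowerID} is {BillingCycle, DataCap, IMEI, Region, SubscriberID, TowerID}, the whole schema; {SubscriberID, TowerID} is a candidate key.
Closure of {BillingCycle, IMEI, SubscriberID} is {BillingCycle, DataCap, IMEI, Region, SubscriberID, TowerID}, the whole schema; {BillingCycle, IMEI, SubscriberID} is a candidate key.
These are minimal and exhaustive — every other superkey contains one of them.

{BillingCycle, IMEI, SubscriberID}, {Region, SubscriberID}, {SubscriberID, TowerID}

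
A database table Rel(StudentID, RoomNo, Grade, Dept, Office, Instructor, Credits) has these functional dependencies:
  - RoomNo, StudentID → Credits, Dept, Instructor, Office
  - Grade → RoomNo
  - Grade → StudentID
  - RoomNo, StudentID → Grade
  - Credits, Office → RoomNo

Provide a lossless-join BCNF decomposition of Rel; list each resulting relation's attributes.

Candidate keys of the original relation: {Credits, Office, StudentID}, {Grade}, {RoomNo, StudentID}.
Within {Credits, Dept, Grade, Instructor, Office, RoomNo, StudentID}: {Credits, Office}⁺ ∩ {Credits, Dept, Grade, Instructor, Office, RoomNo, StudentID} = {Credits, Office, RoomNo}, not the whole set, so Credits, Office → RoomNo violates BCNF; decompose into {Credits, Office, RoomNo} and {Credits, Dept, Grade, Instructor, Office, StudentID}.
{Credits, Office, RoomNo}: every determinant is a superkey — BCNF.
{Credits, Dept, Grade, Instructor, Office, StudentID}: every determinant is a superkey — BCNF.

{Credits, Dept, Grade, Instructor, Office, StudentID}; {Credits, Office, RoomNo}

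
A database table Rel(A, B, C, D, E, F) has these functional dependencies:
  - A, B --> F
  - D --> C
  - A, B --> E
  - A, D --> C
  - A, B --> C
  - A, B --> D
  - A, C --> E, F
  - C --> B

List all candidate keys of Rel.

No FD produces {A}, so it must be in every candidate key.
{A, B}⁺ = {A, B, C, D, E, F}, which is every attribute, so {A, B} is a candidate key.
{A, C}⁺ = {A, B, C, D, E, F}, which is every attribute, so {A, C} is a candidate key.
{A, D}⁺ = {A, B, C, D, E, F}, which is every attribute, so {A, D} is a candidate key.
No proper subset of any of these is a key, and no other minimal superkey exists.

{A, B}, {A, C}, {A, D}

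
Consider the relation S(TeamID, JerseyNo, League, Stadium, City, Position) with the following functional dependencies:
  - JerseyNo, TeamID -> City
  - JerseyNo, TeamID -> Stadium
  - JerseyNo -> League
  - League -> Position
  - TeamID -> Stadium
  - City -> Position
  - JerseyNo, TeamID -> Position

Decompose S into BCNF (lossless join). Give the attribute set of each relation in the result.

{City, JerseyNo, TeamID}; {JerseyNo, League}; {League, Position}; {Stadium, TeamID}

Candidate key of the original relation: {JerseyNo, TeamID}.
Within {City, JerseyNo, League, Position, Stadium, TeamID}: {JerseyNo}⁺ ∩ {City, JerseyNo, League, Position, Stadium, TeamID} = {JerseyNo, League, Position}, not the whole set, so JerseyNo -> League, Position violates BCNF; decompose into {JerseyNo, League, Position} and {City, JerseyNo, Stadium, TeamID}.
Within {JerseyNo, League, Position}: {League}⁺ ∩ {JerseyNo, League, Position} = {League, Position}, not the whole set, so League -> Position violates BCNF; decompose into {League, Position} and {JerseyNo, League}.
{League, Position}: every determinant is a superkey — BCNF.
{JerseyNo, League}: every determinant is a superkey — BCNF.
Within {City, JerseyNo, Stadium, TeamID}: {TeamID}⁺ ∩ {City, JerseyNo, Stadium, TeamID} = {Stadium, TeamID}, not the whole set, so TeamID -> Stadium violates BCNF; decompose into {Stadium, TeamID} and {City, JerseyNo, TeamID}.
{Stadium, TeamID}: every determinant is a superkey — BCNF.
{City, JerseyNo, TeamID}: every determinant is a superkey — BCNF.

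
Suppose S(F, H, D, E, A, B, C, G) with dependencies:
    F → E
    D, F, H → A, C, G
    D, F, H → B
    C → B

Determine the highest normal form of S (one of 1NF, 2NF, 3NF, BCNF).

Candidate key: {D, F, H}. Prime attributes: {D, F, H}.
F → E: {F}⁺ = {E, F}, which is not all of the attributes, so the left side is not a superkey — BCNF is violated.
F → E has non-prime {E} on the right and a non-superkey on the left, so 3NF fails.
The proper key subset {F} of {D, F, H} determines non-prime {E}, so the relation is not even in 2NF.

1NF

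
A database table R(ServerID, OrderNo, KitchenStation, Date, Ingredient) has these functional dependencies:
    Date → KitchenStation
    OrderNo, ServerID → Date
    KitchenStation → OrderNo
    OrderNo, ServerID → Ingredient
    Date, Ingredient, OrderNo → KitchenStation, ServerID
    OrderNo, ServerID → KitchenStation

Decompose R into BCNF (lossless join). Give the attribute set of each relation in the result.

Candidate keys of the original relation: {Date, Ingredient}, {Date, ServerID}, {KitchenStation, ServerID}, {OrderNo, ServerID}.
In {Date, Ingredient, KitchenStation, OrderNo, ServerID}, {Date} is not a superkey ({Date}⁺ restricted to this set is {Date, KitchenStation, OrderNo}), so split on Date → KitchenStation, OrderNo into {Date, KitchenStation, OrderNo} and {Date, Ingredient, ServerID}.
In {Date, KitchenStation, OrderNo}, {KitchenStation} is not a superkey ({KitchenStation}⁺ restricted to this set is {KitchenStation, OrderNo}), so split on KitchenStation → OrderNo into {KitchenStation, OrderNo} and {Date, KitchenStation}.
{KitchenStation, OrderNo} has no BCNF violation.
{Date, KitchenStation} has no BCNF violation.
{Date, Ingredient, ServerID} has no BCNF violation.

{Date, Ingredient, ServerID}; {Date, KitchenStation}; {KitchenStation, OrderNo}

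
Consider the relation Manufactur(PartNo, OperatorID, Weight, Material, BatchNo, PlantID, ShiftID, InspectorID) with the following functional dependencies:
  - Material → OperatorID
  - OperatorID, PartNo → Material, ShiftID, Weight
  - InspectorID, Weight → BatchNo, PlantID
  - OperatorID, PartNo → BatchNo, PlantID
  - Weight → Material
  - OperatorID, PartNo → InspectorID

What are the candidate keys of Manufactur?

{Material, PartNo}, {OperatorID, PartNo}, {PartNo, Weight}

No FD produces {PartNo}, so it must be in every candidate key.
{Material, PartNo}⁺ = {BatchNo, InspectorID, Material, OperatorID, PartNo, PlantID, ShiftID, Weight} — all of the relation — so {Material, PartNo} is a candidate key.
{OperatorID, PartNo}⁺ = {BatchNo, InspectorID, Material, OperatorID, PartNo, PlantID, ShiftID, Weight} — all of the relation — so {OperatorID, PartNo} is a candidate key.
{PartNo, Weight}⁺ = {BatchNo, InspectorID, Material, OperatorID, PartNo, PlantID, ShiftID, Weight} — all of the relation — so {PartNo, Weight} is a candidate key.
No proper subset of any of these is a key, and no other minimal superkey exists.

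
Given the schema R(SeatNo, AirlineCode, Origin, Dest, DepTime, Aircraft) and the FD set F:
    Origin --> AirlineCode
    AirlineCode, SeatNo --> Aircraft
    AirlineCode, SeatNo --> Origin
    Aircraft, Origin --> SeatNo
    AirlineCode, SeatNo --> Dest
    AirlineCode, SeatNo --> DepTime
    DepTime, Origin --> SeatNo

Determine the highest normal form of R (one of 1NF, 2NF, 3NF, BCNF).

Candidate keys: {Aircraft, Origin}, {AirlineCode, SeatNo}, {DepTime, Origin}, {Origin, SeatNo}. Prime attributes: {Aircraft, AirlineCode, DepTime, Origin, SeatNo}.
For Origin --> AirlineCode we have {Origin}⁺ = {AirlineCode, Origin}; {Origin} is not a superkey, so BCNF fails.
But every attribute on its right side ({AirlineCode}) is prime, and the same holds for every other non-superkey FD, so 3NF still holds.

3NF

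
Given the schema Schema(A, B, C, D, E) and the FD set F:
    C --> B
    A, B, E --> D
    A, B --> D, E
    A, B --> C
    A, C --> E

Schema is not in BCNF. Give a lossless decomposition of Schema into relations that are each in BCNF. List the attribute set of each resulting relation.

{A, C, D, E}; {B, C}

Candidate keys of the original relation: {A, B}, {A, C}.
{A, B, C, D, E}: {C} determines {B, C} here but is not a superkey — split on C --> B, giving {B, C} and {A, C, D, E}.
{B, C} has no BCNF violation.
{A, C, D, E} has no BCNF violation.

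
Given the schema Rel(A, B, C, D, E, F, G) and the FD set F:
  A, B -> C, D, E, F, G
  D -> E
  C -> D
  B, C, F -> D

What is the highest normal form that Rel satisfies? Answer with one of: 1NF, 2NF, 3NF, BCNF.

2NF

Candidate key: {A, B}. Prime attributes: {A, B}.
D -> E: {D}⁺ = {D, E}, which is not all of the attributes, so the left side is not a superkey — BCNF is violated.
Because {E} is non-prime and the left side of D -> E is not a superkey, the relation is not in 3NF.
No non-prime attribute depends on a proper subset of any candidate key, so 2NF holds.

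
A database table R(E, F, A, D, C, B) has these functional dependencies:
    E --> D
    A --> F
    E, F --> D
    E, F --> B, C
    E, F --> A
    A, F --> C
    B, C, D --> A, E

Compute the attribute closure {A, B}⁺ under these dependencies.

Start with {A, B}.
A --> F applies; add {F} → now {A, B, F}.
A, F --> C applies; add {C} → now {A, B, C, F}.
No further FD applies.

{A, B, C, F}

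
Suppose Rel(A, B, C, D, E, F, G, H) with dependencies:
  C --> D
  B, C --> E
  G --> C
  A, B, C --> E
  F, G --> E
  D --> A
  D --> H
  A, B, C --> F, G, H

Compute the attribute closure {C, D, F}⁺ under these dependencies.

{A, C, D, F, H}

Start with {C, D, F}.
D --> A applies; add {A} → now {A, C, D, F}.
D --> H applies; add {H} → now {A, C, D, F, H}.
No further FD applies.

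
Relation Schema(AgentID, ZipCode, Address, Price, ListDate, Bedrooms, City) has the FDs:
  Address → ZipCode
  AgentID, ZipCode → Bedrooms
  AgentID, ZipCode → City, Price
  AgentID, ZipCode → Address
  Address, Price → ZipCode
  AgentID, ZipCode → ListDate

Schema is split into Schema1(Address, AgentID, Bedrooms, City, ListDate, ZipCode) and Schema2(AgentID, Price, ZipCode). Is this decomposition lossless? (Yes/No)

Yes

The shared attributes are {AgentID, ZipCode} and {AgentID, ZipCode}⁺ = {Address, AgentID, Bedrooms, City, ListDate, Price, ZipCode}.
Since Schema1 ⊆ {Address, AgentID, Bedrooms, City, ListDate, Price, ZipCode}, the intersection is a superkey of Schema1; the decomposition is lossless.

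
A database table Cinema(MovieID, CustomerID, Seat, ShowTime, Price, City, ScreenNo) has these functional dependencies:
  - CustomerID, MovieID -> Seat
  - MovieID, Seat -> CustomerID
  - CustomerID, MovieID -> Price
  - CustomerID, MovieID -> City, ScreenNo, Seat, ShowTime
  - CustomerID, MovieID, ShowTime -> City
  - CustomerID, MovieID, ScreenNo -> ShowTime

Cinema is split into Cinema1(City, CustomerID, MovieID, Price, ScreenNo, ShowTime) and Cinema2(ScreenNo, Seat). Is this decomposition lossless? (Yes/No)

No

The shared attributes are {ScreenNo} and {ScreenNo}⁺ = {ScreenNo}.
Neither Cinema1 nor Cinema2 is contained in that closure, so the decomposition is lossy.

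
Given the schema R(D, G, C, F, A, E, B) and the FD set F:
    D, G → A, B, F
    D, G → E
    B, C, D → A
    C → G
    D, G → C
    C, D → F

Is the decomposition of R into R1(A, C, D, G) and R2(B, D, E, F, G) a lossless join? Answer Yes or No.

Yes

R1 ∩ R2 = {D, G}; its closure under F is {A, B, C, D, E, F, G}.
Since R1 ⊆ {A, B, C, D, E, F, G}, the intersection is a superkey of R1; the decomposition is lossless.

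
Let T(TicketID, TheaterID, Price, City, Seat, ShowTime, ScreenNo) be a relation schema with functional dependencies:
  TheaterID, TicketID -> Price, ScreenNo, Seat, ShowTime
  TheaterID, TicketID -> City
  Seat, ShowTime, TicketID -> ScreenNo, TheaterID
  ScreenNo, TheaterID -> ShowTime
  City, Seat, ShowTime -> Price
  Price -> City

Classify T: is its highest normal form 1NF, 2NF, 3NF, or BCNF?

Candidate keys: {Seat, ShowTime, TicketID}, {TheaterID, TicketID}. Prime attributes: {Seat, ShowTime, TheaterID, TicketID}.
For ScreenNo, TheaterID -> ShowTime we have {ScreenNo, TheaterID}⁺ = {ScreenNo, ShowTime, TheaterID}; {ScreenNo, TheaterID} is not a superkey, so BCNF fails.
City, Seat, ShowTime -> Price determines the non-prime attribute {Price} from a non-superkey — 3NF is violated.
Checking every proper subset of each key, none determines a non-prime attribute — 2NF is satisfied.

2NF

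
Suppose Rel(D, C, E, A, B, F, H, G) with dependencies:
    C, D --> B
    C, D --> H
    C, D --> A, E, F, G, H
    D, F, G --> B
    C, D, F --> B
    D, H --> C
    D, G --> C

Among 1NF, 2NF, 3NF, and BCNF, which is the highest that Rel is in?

BCNF

Candidate keys: {C, D}, {D, G}, {D, H}. Prime attributes: {C, D, G, H}.
The left-hand side of every FD is a superkey, so BCNF is satisfied.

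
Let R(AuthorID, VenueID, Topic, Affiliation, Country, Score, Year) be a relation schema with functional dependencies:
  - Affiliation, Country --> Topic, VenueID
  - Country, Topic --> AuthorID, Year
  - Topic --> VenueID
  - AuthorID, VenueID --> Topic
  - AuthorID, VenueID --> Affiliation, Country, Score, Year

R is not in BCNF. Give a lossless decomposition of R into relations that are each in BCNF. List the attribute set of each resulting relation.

Candidate keys of the original relation: {Affiliation, Country}, {AuthorID, Topic}, {AuthorID, VenueID}, {Country, Topic}.
Within {Affiliation, AuthorID, Country, Score, Topic, VenueID, Year}: {Topic}⁺ ∩ {Affiliation, AuthorID, Country, Score, Topic, VenueID, Year} = {Topic, VenueID}, not the whole set, so Topic --> VenueID violates BCNF; decompose into {Topic, VenueID} and {Affiliation, AuthorID, Country, Score, Topic, Year}.
{Topic, VenueID} is in BCNF.
{Affiliation, AuthorID, Country, Score, Topic, Year} is in BCNF.

{Affiliation, AuthorID, Country, Score, Topic, Year}; {Topic, VenueID}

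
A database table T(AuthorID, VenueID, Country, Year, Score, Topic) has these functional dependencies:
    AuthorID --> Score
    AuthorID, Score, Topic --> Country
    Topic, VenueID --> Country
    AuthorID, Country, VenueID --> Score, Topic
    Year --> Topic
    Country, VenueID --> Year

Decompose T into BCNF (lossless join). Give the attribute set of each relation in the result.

{AuthorID, Score}; {AuthorID, Topic, VenueID}; {Country, VenueID, Year}; {Topic, Year}

Candidate keys of the original relation: {AuthorID, Country, VenueID}, {AuthorID, Topic, VenueID}, {AuthorID, VenueID, Year}.
Within {AuthorID, Country, Score, Topic, VenueID, Year}: {AuthorID}⁺ ∩ {AuthorID, Country, Score, Topic, VenueID, Year} = {AuthorID, Score}, not the whole set, so AuthorID --> Score violates BCNF; decompose into {AuthorID, Score} and {AuthorID, Country, Topic, VenueID, Year}.
{AuthorID, Score} is in BCNF.
Within {AuthorID, Country, Topic, VenueID, Year}: {Topic, VenueID}⁺ ∩ {AuthorID, Country, Topic, VenueID, Year} = {Country, Topic, VenueID, Year}, not the whole set, so Topic, VenueID --> Country, Year violates BCNF; decompose into {Country, Topic, VenueID, Year} and {AuthorID, Topic, VenueID}.
Within {Country, Topic, VenueID, Year}: {Year}⁺ ∩ {Country, Topic, VenueID, Year} = {Topic, Year}, not the whole set, so Year --> Topic violates BCNF; decompose into {Topic, Year} and {Country, VenueID, Year}.
{Topic, Year} is in BCNF.
{Country, VenueID, Year} is in BCNF.
{AuthorID, Topic, VenueID} is in BCNF.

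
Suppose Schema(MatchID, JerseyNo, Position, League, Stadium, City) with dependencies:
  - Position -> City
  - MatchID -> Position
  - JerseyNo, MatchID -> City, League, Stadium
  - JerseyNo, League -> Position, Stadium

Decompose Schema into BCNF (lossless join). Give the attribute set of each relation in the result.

{City, Position}; {JerseyNo, League, MatchID}; {JerseyNo, League, Stadium}; {MatchID, Position}

Candidate key of the original relation: {JerseyNo, MatchID}.
In {City, JerseyNo, League, MatchID, Position, Stadium}, {Position} is not a superkey ({Position}⁺ restricted to this set is {City, Position}), so split on Position -> City into {City, Position} and {JerseyNo, League, MatchID, Position, Stadium}.
{City, Position}: every determinant is a superkey — BCNF.
In {JerseyNo, League, MatchID, Position, Stadium}, {MatchID} is not a superkey ({MatchID}⁺ restricted to this set is {MatchID, Position}), so split on MatchID -> Position into {MatchID, Position} and {JerseyNo, League, MatchID, Stadium}.
{MatchID, Position}: every determinant is a superkey — BCNF.
In {JerseyNo, League, MatchID, Stadium}, {JerseyNo, League} is not a superkey ({JerseyNo, League}⁺ restricted to this set is {JerseyNo, League, Stadium}), so split on JerseyNo, League -> Stadium into {JerseyNo, League, Stadium} and {JerseyNo, League, MatchID}.
{JerseyNo, League, Stadium}: every determinant is a superkey — BCNF.
{JerseyNo, League, MatchID}: every determinant is a superkey — BCNF.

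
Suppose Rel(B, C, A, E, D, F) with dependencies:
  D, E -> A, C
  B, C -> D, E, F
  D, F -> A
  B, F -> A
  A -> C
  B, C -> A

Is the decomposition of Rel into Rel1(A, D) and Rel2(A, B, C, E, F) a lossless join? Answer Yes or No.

Rel1 ∩ Rel2 = {A}; its closure under F is {A, C}.
The closure covers neither Rel1 nor Rel2 entirely; the join is not lossless.

No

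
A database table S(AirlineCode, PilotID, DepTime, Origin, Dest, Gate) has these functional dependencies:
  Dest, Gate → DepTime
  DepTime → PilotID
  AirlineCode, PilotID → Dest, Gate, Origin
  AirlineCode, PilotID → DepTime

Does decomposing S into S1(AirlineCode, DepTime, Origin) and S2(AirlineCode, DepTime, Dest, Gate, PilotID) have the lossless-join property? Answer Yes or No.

The shared attributes are {AirlineCode, DepTime} and {AirlineCode, DepTime}⁺ = {AirlineCode, DepTime, Dest, Gate, Origin, PilotID}.
Since S1 ⊆ {AirlineCode, DepTime, Dest, Gate, Origin, PilotID}, the intersection is a superkey of S1; the decomposition is lossless.

Yes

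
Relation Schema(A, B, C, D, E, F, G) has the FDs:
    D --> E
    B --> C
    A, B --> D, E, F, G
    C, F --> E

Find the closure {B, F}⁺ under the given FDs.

Start with {B, F}.
B --> C applies; add {C} → now {B, C, F}.
C, F --> E applies; add {E} → now {B, C, E, F}.
No further FD applies.

{B, C, E, F}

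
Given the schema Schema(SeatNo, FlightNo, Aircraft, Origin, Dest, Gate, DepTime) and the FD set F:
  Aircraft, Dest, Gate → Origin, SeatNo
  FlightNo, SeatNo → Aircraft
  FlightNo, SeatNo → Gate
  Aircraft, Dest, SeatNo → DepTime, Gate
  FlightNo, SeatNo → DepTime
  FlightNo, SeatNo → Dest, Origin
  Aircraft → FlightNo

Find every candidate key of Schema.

{Aircraft, SeatNo}⁺ = {Aircraft, DepTime, Dest, FlightNo, Gate, Origin, SeatNo} — all of the relation — so {Aircraft, SeatNo} is a candidate key.
{FlightNo, SeatNo}⁺ = {Aircraft, DepTime, Dest, FlightNo, Gate, Origin, SeatNo} — all of the relation — so {FlightNo, SeatNo} is a candidate key.
{Aircraft, Dest, Gate}⁺ = {Aircraft, DepTime, Dest, FlightNo, Gate, Origin, SeatNo} — all of the relation — so {Aircraft, Dest, Gate} is a candidate key.
No proper subset of any of these is a key, and no other minimal superkey exists.

{Aircraft, Dest, Gate}, {Aircraft, SeatNo}, {FlightNo, SeatNo}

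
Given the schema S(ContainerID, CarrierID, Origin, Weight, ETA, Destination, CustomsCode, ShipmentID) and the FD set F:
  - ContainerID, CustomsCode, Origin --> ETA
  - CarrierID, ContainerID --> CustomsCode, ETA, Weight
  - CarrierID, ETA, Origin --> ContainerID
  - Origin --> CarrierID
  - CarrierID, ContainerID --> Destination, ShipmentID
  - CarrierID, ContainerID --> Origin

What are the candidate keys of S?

{CarrierID, ContainerID}⁺ = {CarrierID, ContainerID, CustomsCode, Destination, ETA, Origin, ShipmentID, Weight} — all of the relation — so {CarrierID, ContainerID} is a candidate key.
{ContainerID, Origin}⁺ = {CarrierID, ContainerID, CustomsCode, Destination, ETA, Origin, ShipmentID, Weight} — all of the relation — so {ContainerID, Origin} is a candidate key.
{ETA, Origin}⁺ = {CarrierID, ContainerID, CustomsCode, Destination, ETA, Origin, ShipmentID, Weight} — all of the relation — so {ETA, Origin} is a candidate key.
Any other superkey properly contains one of these, so there are no further candidate keys.

{CarrierID, ContainerID}, {ContainerID, Origin}, {ETA, Origin}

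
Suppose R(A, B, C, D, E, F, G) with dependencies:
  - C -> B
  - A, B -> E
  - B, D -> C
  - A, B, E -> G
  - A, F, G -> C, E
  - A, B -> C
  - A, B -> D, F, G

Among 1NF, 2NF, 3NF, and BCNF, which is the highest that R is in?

Candidate keys: {A, B}, {A, C}, {A, F, G}. Prime attributes: {A, B, C, F, G}.
C -> B breaks BCNF: {C}⁺ = {B, C}, so {C} is not a superkey.
Its right-hand attributes {B} are all prime, as are those of every other non-superkey FD — the relation is in 3NF.

3NF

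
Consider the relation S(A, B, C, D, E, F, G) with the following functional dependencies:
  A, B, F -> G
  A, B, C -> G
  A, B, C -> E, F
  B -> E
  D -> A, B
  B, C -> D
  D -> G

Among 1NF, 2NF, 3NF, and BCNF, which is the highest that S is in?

1NF

Candidate keys: {B, C}, {C, D}. Prime attributes: {B, C, D}.
A, B, F -> G breaks BCNF: {A, B, F}⁺ = {A, B, E, F, G}, so {A, B, F} is not a superkey.
Because {G} is non-prime and the left side of A, B, F -> G is not a superkey, the relation is not in 3NF.
{B} is a proper subset of the key {B, C}, and {B}⁺ contains the non-prime attribute {E} — a partial dependency, so 2NF is violated.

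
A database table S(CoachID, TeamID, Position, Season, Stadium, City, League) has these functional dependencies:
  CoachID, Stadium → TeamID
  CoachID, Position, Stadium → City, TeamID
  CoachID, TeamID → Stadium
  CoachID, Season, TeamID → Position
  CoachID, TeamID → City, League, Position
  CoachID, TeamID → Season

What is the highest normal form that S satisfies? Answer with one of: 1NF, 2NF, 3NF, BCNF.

BCNF

Candidate keys: {CoachID, Stadium}, {CoachID, TeamID}. Prime attributes: {CoachID, Stadium, TeamID}.
Each dependency's left side is a superkey — BCNF holds.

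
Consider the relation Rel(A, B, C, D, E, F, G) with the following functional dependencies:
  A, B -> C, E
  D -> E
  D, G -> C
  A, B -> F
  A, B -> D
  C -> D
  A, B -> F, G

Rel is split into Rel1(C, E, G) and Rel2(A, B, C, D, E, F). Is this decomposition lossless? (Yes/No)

The shared attributes are {C, E} and {C, E}⁺ = {C, D, E}.
Rel1 ⊄ {C, D, E} and Rel2 ⊄ {C, D, E}, so the split is lossy.

No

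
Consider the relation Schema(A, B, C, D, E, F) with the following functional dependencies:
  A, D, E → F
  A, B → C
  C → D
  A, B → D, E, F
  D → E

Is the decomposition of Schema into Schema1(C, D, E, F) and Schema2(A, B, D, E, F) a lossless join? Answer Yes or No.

No

Schema1 ∩ Schema2 = {D, E, F}; its closure under F is {D, E, F}.
Schema1 ⊄ {D, E, F} and Schema2 ⊄ {D, E, F}, so the split is lossy.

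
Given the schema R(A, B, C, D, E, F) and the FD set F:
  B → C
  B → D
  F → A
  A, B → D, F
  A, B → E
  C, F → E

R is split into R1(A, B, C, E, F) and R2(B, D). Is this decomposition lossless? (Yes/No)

The shared attributes are {B} and {B}⁺ = {B, C, D}.
Since R2 ⊆ {B, C, D}, the intersection is a superkey of R2; the decomposition is lossless.

Yes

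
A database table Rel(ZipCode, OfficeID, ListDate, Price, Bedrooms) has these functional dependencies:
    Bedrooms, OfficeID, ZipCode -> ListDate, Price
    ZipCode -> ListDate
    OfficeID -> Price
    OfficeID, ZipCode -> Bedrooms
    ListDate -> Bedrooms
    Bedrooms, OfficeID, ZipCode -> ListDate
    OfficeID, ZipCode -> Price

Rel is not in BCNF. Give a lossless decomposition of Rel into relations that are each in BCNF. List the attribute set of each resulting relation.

{Bedrooms, ListDate}; {ListDate, ZipCode}; {OfficeID, Price}; {OfficeID, ZipCode}

Candidate key of the original relation: {OfficeID, ZipCode}.
Within {Bedrooms, ListDate, OfficeID, Price, ZipCode}: {ZipCode}⁺ ∩ {Bedrooms, ListDate, OfficeID, Price, ZipCode} = {Bedrooms, ListDate, ZipCode}, not the whole set, so ZipCode -> Bedrooms, ListDate violates BCNF; decompose into {Bedrooms, ListDate, ZipCode} and {OfficeID, Price, ZipCode}.
Within {Bedrooms, ListDate, ZipCode}: {ListDate}⁺ ∩ {Bedrooms, ListDate, ZipCode} = {Bedrooms, ListDate}, not the whole set, so ListDate -> Bedrooms violates BCNF; decompose into {Bedrooms, ListDate} and {ListDate, ZipCode}.
{Bedrooms, ListDate} has no BCNF violation.
{ListDate, ZipCode} has no BCNF violation.
Within {OfficeID, Price, ZipCode}: {OfficeID}⁺ ∩ {OfficeID, Price, ZipCode} = {OfficeID, Price}, not the whole set, so OfficeID -> Price violates BCNF; decompose into {OfficeID, Price} and {OfficeID, ZipCode}.
{OfficeID, Price} has no BCNF violation.
{OfficeID, ZipCode} has no BCNF violation.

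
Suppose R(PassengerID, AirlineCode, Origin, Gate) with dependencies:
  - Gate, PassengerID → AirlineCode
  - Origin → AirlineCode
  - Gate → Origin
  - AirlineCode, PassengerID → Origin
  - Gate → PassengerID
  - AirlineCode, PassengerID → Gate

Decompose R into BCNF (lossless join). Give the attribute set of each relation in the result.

{AirlineCode, Origin}; {Gate, Origin, PassengerID}

Candidate keys of the original relation: {AirlineCode, PassengerID}, {Gate}, {Origin, PassengerID}.
In {AirlineCode, Gate, Origin, PassengerID}, {Origin} is not a superkey ({Origin}⁺ restricted to this set is {AirlineCode, Origin}), so split on Origin → AirlineCode into {AirlineCode, Origin} and {Gate, Origin, PassengerID}.
{AirlineCode, Origin} is in BCNF.
{Gate, Origin, PassengerID} is in BCNF.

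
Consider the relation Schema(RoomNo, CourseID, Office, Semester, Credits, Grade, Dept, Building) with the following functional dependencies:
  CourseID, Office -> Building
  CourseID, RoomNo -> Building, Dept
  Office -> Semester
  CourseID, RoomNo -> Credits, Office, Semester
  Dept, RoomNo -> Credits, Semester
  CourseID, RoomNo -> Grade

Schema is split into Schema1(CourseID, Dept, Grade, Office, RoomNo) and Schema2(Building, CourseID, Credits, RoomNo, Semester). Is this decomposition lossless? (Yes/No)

Yes

Common attributes: {CourseID, RoomNo}; their closure is {Building, CourseID, Credits, Dept, Grade, Office, RoomNo, Semester}.
Since Schema1 ⊆ {Building, CourseID, Credits, Dept, Grade, Office, RoomNo, Semester}, the intersection is a superkey of Schema1; the decomposition is lossless.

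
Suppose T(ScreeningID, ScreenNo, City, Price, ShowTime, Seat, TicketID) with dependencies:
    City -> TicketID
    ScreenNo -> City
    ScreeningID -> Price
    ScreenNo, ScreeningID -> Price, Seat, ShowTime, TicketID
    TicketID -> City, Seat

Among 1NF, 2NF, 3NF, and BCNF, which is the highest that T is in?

1NF

Candidate key: {ScreenNo, ScreeningID}. Prime attributes: {ScreenNo, ScreeningID}.
For City -> TicketID we have {City}⁺ = {City, Seat, TicketID}; {City} is not a superkey, so BCNF fails.
City -> TicketID determines the non-prime attribute {TicketID} from a non-superkey — 3NF is violated.
{ScreenNo} is a proper subset of the key {ScreenNo, ScreeningID}, and {ScreenNo}⁺ contains the non-prime attributes {City, Seat, TicketID} — a partial dependency, so 2NF is violated.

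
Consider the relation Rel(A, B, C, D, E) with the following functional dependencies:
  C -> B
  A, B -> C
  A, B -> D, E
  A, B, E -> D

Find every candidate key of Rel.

{A, B}, {A, C}

{A} never appears on the right of any FD, so every key must include it.
Closure of {A, B} is {A, B, C, D, E}, the whole schema; {A, B} is a candidate key.
Closure of {A, C} is {A, B, C, D, E}, the whole schema; {A, C} is a candidate key.
No proper subset of any of these is a key, and no other minimal superkey exists.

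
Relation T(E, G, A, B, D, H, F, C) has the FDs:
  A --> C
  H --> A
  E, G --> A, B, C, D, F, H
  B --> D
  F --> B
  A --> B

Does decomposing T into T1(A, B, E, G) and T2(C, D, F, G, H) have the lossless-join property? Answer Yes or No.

No

Common attributes: {G}; their closure is {G}.
Neither T1 nor T2 is contained in that closure, so the decomposition is lossy.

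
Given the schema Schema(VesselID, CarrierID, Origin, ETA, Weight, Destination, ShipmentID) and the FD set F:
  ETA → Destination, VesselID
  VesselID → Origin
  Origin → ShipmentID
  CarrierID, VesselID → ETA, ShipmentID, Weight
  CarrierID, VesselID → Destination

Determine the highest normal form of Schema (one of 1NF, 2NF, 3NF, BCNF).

1NF

Candidate keys: {CarrierID, ETA}, {CarrierID, VesselID}. Prime attributes: {CarrierID, ETA, VesselID}.
ETA → Destination, VesselID: {ETA}⁺ = {Destination, ETA, Origin, ShipmentID, VesselID}, which is not all of the attributes, so the left side is not a superkey — BCNF is violated.
ETA → Destination, VesselID has non-prime {Destination} on the right and a non-superkey on the left, so 3NF fails.
The proper key subset {ETA} of {CarrierID, ETA} determines non-prime {Destination, Origin, ShipmentID}, so the relation is not even in 2NF.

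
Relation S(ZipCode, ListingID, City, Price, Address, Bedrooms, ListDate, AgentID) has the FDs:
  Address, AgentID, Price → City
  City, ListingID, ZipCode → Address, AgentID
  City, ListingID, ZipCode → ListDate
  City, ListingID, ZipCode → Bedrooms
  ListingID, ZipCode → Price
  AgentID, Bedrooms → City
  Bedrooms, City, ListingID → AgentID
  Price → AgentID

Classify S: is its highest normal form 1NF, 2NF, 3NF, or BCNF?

1NF

Candidate keys: {Address, ListingID, ZipCode}, {Bedrooms, ListingID, ZipCode}, {City, ListingID, ZipCode}. Prime attributes: {Address, Bedrooms, City, ListingID, ZipCode}.
Address, AgentID, Price → City: {Address, AgentID, Price}⁺ = {Address, AgentID, City, Price}, which is not all of the attributes, so the left side is not a superkey — BCNF is violated.
Because {Price} is non-prime and the left side of ListingID, ZipCode → Price is not a superkey, the relation is not in 3NF.
The proper key subset {ListingID, ZipCode} of {Address, ListingID, ZipCode} determines non-prime {AgentID, Price}, so the relation is not even in 2NF.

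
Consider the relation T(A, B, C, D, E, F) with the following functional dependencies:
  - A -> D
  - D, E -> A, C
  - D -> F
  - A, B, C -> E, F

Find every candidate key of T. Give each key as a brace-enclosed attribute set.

{A, B, C}, {A, B, E}, {B, D, E}

Attributes never on any right-hand side: {B} — every candidate key must contain it.
Closure of {A, B, C} is {A, B, C, D, E, F}, the whole schema; {A, B, C} is a candidate key.
Closure of {A, B, E} is {A, B, C, D, E, F}, the whole schema; {A, B, E} is a candidate key.
Closure of {B, D, E} is {A, B, C, D, E, F}, the whole schema; {B, D, E} is a candidate key.
No proper subset of any of these is a key, and no other minimal superkey exists.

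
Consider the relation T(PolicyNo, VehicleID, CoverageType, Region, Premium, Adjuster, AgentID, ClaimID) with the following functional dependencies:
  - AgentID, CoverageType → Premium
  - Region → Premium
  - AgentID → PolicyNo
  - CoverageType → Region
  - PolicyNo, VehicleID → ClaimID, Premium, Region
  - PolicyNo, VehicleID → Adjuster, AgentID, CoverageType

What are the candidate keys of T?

{AgentID, VehicleID}, {PolicyNo, VehicleID}

{VehicleID} never appears on the right of any FD, so every key must include it.
{AgentID, VehicleID}⁺ = {Adjuster, AgentID, ClaimID, CoverageType, PolicyNo, Premium, Region, VehicleID} — all of the relation — so {AgentID, VehicleID} is a candidate key.
{PolicyNo, VehicleID}⁺ = {Adjuster, AgentID, ClaimID, CoverageType, PolicyNo, Premium, Region, VehicleID} — all of the relation — so {PolicyNo, VehicleID} is a candidate key.
Any other superkey properly contains one of these, so there are no further candidate keys.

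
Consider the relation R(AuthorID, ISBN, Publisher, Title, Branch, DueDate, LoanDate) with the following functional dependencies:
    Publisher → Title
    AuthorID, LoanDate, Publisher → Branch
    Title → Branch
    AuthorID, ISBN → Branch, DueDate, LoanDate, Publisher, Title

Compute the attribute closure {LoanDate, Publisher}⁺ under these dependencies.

Start with {LoanDate, Publisher}.
Publisher → Title applies; add {Title} → now {LoanDate, Publisher, Title}.
Title → Branch applies; add {Branch} → now {Branch, LoanDate, Publisher, Title}.
No further FD applies.

{Branch, LoanDate, Publisher, Title}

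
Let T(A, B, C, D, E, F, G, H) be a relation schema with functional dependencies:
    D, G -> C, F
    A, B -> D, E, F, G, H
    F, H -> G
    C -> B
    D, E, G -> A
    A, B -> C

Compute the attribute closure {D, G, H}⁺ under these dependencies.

Start with {D, G, H}.
D, G -> C, F applies; add {C, F} → now {C, D, F, G, H}.
C -> B applies; add {B} → now {B, C, D, F, G, H}.
No further FD applies.

{B, C, D, F, G, H}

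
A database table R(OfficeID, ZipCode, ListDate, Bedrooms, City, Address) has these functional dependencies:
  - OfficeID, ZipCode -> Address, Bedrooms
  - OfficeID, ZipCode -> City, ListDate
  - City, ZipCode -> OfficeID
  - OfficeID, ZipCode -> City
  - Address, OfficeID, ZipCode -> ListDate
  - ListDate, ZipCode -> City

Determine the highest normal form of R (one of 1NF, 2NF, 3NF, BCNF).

BCNF

Candidate keys: {City, ZipCode}, {ListDate, ZipCode}, {OfficeID, ZipCode}. Prime attributes: {City, ListDate, OfficeID, ZipCode}.
Each dependency's left side is a superkey — BCNF holds.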